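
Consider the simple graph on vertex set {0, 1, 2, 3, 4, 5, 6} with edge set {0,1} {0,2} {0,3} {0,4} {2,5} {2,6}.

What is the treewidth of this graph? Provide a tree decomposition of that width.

Each bag holds 2 vertices, so the decomposition has width 1, which upper-bounds the treewidth. Any graph with an edge has treewidth ≥ 1, and G has the edge 2–0. Therefore the treewidth is 1.

Treewidth 1.
One such decomposition:
Bags: B1 = {0, 2}  B2 = {0, 3}  B3 = {0, 4}  B4 = {0, 1}  B5 = {2, 6}  B6 = {2, 5}
Tree: B1–B2, B1–B3, B1–B4, B1–B5, B1–B6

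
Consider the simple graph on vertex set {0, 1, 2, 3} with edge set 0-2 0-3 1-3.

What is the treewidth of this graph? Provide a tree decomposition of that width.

Treewidth 1.
One such decomposition:
Bags: B1 = {1, 3}  B2 = {0, 3}  B3 = {0, 2}
Tree: B1–B2, B2–B3

The largest bag has 2 vertices, giving width 1; this decomposition certifies tw(G) ≤ 1. G has an edge, so its treewidth is at least 1. Combining the bounds, tw(G) = 1.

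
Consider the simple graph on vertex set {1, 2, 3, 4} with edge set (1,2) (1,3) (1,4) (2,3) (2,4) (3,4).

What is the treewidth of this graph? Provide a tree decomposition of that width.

A single bag containing all 4 vertices is trivially a valid decomposition of width 3. Conversely, {1, 2, 3, 4} is a clique of size 4, and the vertices of any clique must share a bag in every tree decomposition; so some bag has ≥ 4 vertices and tw(G) ≥ 3. The upper and lower bounds meet at 3, so that is the treewidth.

Treewidth 3.
One such decomposition:
Bags: B1 = {1, 2, 3, 4}
Tree: (single bag)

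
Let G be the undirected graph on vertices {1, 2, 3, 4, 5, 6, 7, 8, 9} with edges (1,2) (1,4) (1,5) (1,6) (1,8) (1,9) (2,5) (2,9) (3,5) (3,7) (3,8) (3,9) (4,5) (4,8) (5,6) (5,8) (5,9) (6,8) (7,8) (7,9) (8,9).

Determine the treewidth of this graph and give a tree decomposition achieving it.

Treewidth 3.
One such decomposition:
Bags: B1 = {1, 2, 5, 9}  B2 = {1, 5, 8, 9}  B3 = {3, 5, 8, 9}  B4 = {1, 4, 5, 8}  B5 = {3, 7, 8, 9}  B6 = {1, 5, 6, 8}
Tree: B1–B2, B2–B3, B2–B4, B3–B5, B2–B6

Every bag has size at most 4, so the width is 4 − 1 = 3 and tw(G) ≤ 3. For the lower bound, the 4 vertices {1, 5, 8, 9} are pairwise adjacent, and any tree decomposition puts a clique entirely inside one bag — forcing width ≥ 3. The upper and lower bounds meet at 3, so that is the treewidth.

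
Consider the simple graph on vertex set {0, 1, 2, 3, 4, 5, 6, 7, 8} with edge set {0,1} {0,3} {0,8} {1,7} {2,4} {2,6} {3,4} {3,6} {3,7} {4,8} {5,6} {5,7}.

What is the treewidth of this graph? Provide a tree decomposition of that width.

Treewidth 3.
One such decomposition:
Bags: B1 = {0, 1, 4, 8}  B2 = {0, 1, 3, 4}  B3 = {1, 3, 4, 7}  B4 = {2, 3, 4, 7}  B5 = {2, 3, 6, 7}  B6 = {2, 5, 6, 7}
Tree: B1–B2, B2–B3, B3–B4, B4–B5, B5–B6

The largest bag has 4 vertices, giving width 3; this decomposition certifies tw(G) ≤ 3. For the lower bound: the 4 vertex sets {0,1,8}, {4}, {3}, {2,5,6,7} are disjoint, each induces a connected subgraph, and every pair is joined by at least one edge of G. Contracting each set to a single vertex therefore yields K_{4} as a minor, and since treewidth is minor-monotone, tw(G) ≥ tw(K_{4}) = 3. Hence tw(G) = 3 exactly.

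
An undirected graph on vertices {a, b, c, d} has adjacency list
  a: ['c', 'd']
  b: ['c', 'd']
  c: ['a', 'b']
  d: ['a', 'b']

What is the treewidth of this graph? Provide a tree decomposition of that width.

Treewidth 2.
One such decomposition:
Bags: B1 = {a, b, d}  B2 = {a, b, c}
Tree: B1–B2

Every bag has size at most 3, so the width is 3 − 1 = 2 and tw(G) ≤ 2. The edges b–d–a–c–b form a cycle, so G is not a tree and its treewidth is at least 2. Combining the bounds, tw(G) = 2.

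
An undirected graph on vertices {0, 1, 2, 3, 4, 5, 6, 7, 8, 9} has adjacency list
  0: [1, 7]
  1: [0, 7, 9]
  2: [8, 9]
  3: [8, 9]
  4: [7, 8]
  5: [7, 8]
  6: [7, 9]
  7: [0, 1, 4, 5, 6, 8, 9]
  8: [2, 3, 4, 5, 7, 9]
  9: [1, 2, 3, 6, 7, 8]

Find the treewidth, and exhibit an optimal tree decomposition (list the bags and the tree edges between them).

Treewidth 2.
Bags: B1 = {7, 8, 9}  B2 = {1, 7, 9}  B3 = {2, 8, 9}  B4 = {4, 7, 8}  B5 = {5, 7, 8}  B6 = {6, 7, 9}  B7 = {3, 8, 9}  B8 = {0, 1, 7}
Tree: B1–B2, B1–B3, B1–B4, B4–B5, B1–B6, B3–B7, B2–B8

The largest bag has 3 vertices, giving width 2; this decomposition certifies tw(G) ≤ 2. On the other hand G contains the 3-clique {2, 8, 9}. A clique must lie in a single bag of any decomposition, so no decomposition can have width below 2. Therefore the treewidth is 2.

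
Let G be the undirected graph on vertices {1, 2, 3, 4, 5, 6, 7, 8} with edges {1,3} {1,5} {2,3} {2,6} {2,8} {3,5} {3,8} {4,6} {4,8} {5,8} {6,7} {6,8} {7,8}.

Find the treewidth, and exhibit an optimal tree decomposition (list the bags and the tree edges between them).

Each bag holds 3 vertices, so the decomposition has width 2, which upper-bounds the treewidth. On the other hand G contains the 3-clique {2, 3, 8}. A clique must lie in a single bag of any decomposition, so no decomposition can have width below 2. The upper and lower bounds meet at 2, so that is the treewidth.

Treewidth 2.
Bags: B1 = {2, 6, 8}  B2 = {4, 6, 8}  B3 = {2, 3, 8}  B4 = {3, 5, 8}  B5 = {1, 3, 5}  B6 = {6, 7, 8}
Tree: B1–B2, B1–B3, B3–B4, B4–B5, B2–B6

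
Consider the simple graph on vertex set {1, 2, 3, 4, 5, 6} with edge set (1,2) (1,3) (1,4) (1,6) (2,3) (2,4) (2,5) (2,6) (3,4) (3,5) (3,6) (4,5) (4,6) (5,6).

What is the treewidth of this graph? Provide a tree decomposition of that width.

Every bag has size at most 5, so the width is 5 − 1 = 4 and tw(G) ≤ 4. On the other hand G contains the 5-clique {1, 2, 3, 4, 6}. A clique must lie in a single bag of any decomposition, so no decomposition can have width below 4. Combining the bounds, tw(G) = 4.

Treewidth 4.
Bags: B1 = {1, 2, 3, 4, 6}  B2 = {2, 3, 4, 5, 6}
Tree: B1–B2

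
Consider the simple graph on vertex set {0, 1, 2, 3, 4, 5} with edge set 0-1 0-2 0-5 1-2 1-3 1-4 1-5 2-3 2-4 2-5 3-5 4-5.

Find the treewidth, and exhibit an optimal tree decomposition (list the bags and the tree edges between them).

Treewidth 3.
Bags: B1 = {0, 1, 2, 5}  B2 = {1, 2, 3, 5}  B3 = {1, 2, 4, 5}
Tree: B1–B2, B1–B3

The largest bag has 4 vertices, giving width 3; this decomposition certifies tw(G) ≤ 3. Conversely, {0, 1, 2, 5} is a clique of size 4, and the vertices of any clique must share a bag in every tree decomposition; so some bag has ≥ 4 vertices and tw(G) ≥ 3. Combining the bounds, tw(G) = 3.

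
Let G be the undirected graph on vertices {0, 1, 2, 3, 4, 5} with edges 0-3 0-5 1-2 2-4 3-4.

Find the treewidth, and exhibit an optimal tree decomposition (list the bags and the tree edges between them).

Treewidth 1.
One such decomposition:
Bags: B1 = {0, 5}  B2 = {0, 3}  B3 = {3, 4}  B4 = {2, 4}  B5 = {1, 2}
Tree: B1–B2, B2–B3, B3–B4, B4–B5

Every bag has size at most 2, so the width is 2 − 1 = 1 and tw(G) ≤ 1. Any graph with an edge has treewidth ≥ 1, and G has the edge 5–0. Combining the bounds, tw(G) = 1.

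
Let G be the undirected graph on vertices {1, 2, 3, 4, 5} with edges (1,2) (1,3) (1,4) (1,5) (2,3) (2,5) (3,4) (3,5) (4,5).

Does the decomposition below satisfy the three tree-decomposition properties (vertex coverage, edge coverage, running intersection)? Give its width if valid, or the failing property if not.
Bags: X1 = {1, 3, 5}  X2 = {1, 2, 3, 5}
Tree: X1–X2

A tree decomposition must satisfy three properties: every vertex lies in some bag; for every edge, both endpoints lie together in some bag; and for every vertex, the bags containing it form a connected subtree. Here vertex 4 appears in no bag, so the decomposition is invalid.

No — vertex 4 appears in no bag.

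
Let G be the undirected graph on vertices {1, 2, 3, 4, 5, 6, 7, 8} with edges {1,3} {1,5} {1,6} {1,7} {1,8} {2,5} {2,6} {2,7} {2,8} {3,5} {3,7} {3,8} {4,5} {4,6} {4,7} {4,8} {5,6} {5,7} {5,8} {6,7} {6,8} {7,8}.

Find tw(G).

A width-4 tree decomposition is:
Bags: B1 = {4, 5, 6, 7, 8}  B2 = {1, 5, 6, 7, 8}  B3 = {1, 3, 5, 7, 8}  B4 = {2, 5, 6, 7, 8}
Tree: B1–B2, B2–B3, B1–B4
The largest bag has 5 vertices, giving width 4; this decomposition certifies tw(G) ≤ 4. For the lower bound, the 5 vertices {1, 3, 5, 7, 8} are pairwise adjacent, and any tree decomposition puts a clique entirely inside one bag — forcing width ≥ 4. Combining the bounds, tw(G) = 4.

4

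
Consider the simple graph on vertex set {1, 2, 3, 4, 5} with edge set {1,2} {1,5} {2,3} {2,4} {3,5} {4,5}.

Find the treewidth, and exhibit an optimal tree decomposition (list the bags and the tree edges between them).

Treewidth 2.
Bags: B1 = {1, 2, 5}  B2 = {2, 4, 5}  B3 = {2, 3, 5}
Tree: B1–B2, B2–B3

Each bag holds 3 vertices, so the decomposition has width 2, which upper-bounds the treewidth. For the lower bound, G contains the cycle 2–1–5–4–2, so G is not a forest; only forests have treewidth ≤ 1, hence tw(G) ≥ 2. Therefore the treewidth is 2.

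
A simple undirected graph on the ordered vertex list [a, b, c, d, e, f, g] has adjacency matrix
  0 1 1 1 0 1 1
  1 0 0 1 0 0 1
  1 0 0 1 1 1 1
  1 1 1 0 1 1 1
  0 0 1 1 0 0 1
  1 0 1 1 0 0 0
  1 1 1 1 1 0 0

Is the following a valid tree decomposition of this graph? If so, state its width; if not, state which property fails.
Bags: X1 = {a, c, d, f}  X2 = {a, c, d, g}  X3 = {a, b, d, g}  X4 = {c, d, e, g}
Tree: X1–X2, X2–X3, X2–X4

Yes; width 3.

Checking the three conditions: (i) the bags cover all of {a, b, c, d, e, f, g}; (ii) for each edge, some bag contains both endpoints; (iii) the bags containing any fixed vertex form a subtree. All hold, so the decomposition is valid with width 4 − 1 = 3.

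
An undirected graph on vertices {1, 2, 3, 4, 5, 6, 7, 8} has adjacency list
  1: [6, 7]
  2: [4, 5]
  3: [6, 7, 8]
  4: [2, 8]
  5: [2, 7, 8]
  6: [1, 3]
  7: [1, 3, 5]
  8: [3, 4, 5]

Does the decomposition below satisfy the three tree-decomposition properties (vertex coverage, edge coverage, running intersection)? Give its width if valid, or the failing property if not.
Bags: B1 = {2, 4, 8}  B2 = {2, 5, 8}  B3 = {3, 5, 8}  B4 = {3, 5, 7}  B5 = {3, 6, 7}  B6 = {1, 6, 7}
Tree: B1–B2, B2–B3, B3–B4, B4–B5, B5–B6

Checking the three conditions: (i) the bags cover all of {1, 2, 3, 4, 5, 6, 7, 8}; (ii) for each edge, some bag contains both endpoints; (iii) the bags containing any fixed vertex form a subtree. All hold, so the decomposition is valid with width 3 − 1 = 2.

Yes; width 2.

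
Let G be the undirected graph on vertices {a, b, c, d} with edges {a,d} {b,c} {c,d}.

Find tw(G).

A width-1 tree decomposition is:
Bags: B1 = {c, d}  B2 = {b, c}  B3 = {a, d}
Tree: B1–B2, B1–B3
The largest bag has 2 vertices, giving width 1; this decomposition certifies tw(G) ≤ 1. Any graph with an edge has treewidth ≥ 1, and G has the edge d–c. The upper and lower bounds meet at 1, so that is the treewidth.

1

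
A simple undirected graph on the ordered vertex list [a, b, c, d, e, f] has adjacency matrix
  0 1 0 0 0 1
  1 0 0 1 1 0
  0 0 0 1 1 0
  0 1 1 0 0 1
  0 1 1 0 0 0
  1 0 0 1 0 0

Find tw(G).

A width-2 tree decomposition is:
Bags: B1 = {a, b, f}  B2 = {b, d, f}  B3 = {b, d, e}  B4 = {c, d, e}
Tree: B1–B2, B2–B3, B3–B4
The largest bag has 3 vertices, giving width 2; this decomposition certifies tw(G) ≤ 2. The edges a–f–d–b–a form a cycle, so G is not a tree and its treewidth is at least 2. Combining the bounds, tw(G) = 2.

2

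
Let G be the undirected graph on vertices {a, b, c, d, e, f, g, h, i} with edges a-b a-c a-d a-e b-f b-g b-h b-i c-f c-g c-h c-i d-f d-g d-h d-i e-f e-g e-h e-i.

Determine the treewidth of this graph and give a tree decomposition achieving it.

Treewidth 4.
One optimal decomposition is:
Bags: B1 = {b, c, d, e, i}  B2 = {b, c, d, e, h}  B3 = {b, c, d, e, f}  B4 = {b, c, d, e, g}  B5 = {a, b, c, d, e}
Tree: B1–B2, B2–B3, B3–B4, B4–B5

Every bag has size at most 5, so the width is 5 − 1 = 4 and tw(G) ≤ 4. For the lower bound: the 5 vertex sets {d,i}, {b,h}, {c,f}, {e}, {g} are disjoint, each induces a connected subgraph, and every pair is joined by at least one edge of G. Contracting each set to a single vertex therefore yields K_{5} as a minor, and since treewidth is minor-monotone, tw(G) ≥ tw(K_{5}) = 4. The upper and lower bounds meet at 4, so that is the treewidth.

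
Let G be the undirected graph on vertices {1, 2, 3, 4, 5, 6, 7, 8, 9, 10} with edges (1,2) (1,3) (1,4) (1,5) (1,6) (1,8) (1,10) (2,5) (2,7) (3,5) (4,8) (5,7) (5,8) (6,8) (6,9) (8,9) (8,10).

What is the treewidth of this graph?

2

A width-2 tree decomposition is:
Bags: B1 = {1, 5, 8}  B2 = {1, 3, 5}  B3 = {1, 6, 8}  B4 = {1, 2, 5}  B5 = {6, 8, 9}  B6 = {1, 4, 8}  B7 = {1, 8, 10}  B8 = {2, 5, 7}
Tree: B1–B2, B1–B3, B2–B4, B3–B5, B1–B6, B6–B7, B4–B8
The largest bag has 3 vertices, giving width 2; this decomposition certifies tw(G) ≤ 2. On the other hand G contains the 3-clique {1, 8, 10}. A clique must lie in a single bag of any decomposition, so no decomposition can have width below 2. The upper and lower bounds meet at 2, so that is the treewidth.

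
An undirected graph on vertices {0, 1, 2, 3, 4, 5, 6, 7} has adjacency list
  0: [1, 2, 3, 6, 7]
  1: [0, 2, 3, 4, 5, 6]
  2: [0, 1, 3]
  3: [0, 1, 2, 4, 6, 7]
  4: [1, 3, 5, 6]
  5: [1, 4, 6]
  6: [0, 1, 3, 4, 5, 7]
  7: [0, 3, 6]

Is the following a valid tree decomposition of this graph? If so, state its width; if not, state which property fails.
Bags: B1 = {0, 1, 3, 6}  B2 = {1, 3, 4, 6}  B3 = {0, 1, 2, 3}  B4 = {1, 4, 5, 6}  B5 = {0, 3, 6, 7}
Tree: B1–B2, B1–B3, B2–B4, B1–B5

Yes; width 3.

Checking the three conditions: (i) the bags cover all of {0, 1, 2, 3, 4, 5, 6, 7}; (ii) for each edge, some bag contains both endpoints; (iii) the bags containing any fixed vertex form a subtree. All hold, so the decomposition is valid with width 4 − 1 = 3.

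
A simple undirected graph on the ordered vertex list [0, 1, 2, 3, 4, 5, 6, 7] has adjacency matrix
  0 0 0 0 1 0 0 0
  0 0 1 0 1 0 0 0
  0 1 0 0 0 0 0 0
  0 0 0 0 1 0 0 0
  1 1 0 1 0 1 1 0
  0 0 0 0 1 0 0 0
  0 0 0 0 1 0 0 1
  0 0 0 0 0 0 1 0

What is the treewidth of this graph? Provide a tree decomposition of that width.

Treewidth 1.
One such decomposition:
Bags: B1 = {1, 4}  B2 = {4, 6}  B3 = {0, 4}  B4 = {6, 7}  B5 = {1, 2}  B6 = {3, 4}  B7 = {4, 5}
Tree: B1–B2, B2–B3, B2–B4, B1–B5, B3–B6, B3–B7

The largest bag has 2 vertices, giving width 1; this decomposition certifies tw(G) ≤ 1. G has an edge, so its treewidth is at least 1. Hence tw(G) = 1 exactly.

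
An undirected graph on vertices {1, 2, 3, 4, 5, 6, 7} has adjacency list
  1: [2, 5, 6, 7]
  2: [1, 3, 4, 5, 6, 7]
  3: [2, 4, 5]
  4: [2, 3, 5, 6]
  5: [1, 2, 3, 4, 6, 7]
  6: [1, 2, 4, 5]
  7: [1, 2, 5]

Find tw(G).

A width-3 tree decomposition is:
Bags: B1 = {1, 2, 5, 6}  B2 = {2, 4, 5, 6}  B3 = {1, 2, 5, 7}  B4 = {2, 3, 4, 5}
Tree: B1–B2, B1–B3, B2–B4
Each bag holds 4 vertices, so the decomposition has width 3, which upper-bounds the treewidth. For the lower bound, the 4 vertices {1, 2, 5, 6} are pairwise adjacent, and any tree decomposition puts a clique entirely inside one bag — forcing width ≥ 3. The upper and lower bounds meet at 3, so that is the treewidth.

3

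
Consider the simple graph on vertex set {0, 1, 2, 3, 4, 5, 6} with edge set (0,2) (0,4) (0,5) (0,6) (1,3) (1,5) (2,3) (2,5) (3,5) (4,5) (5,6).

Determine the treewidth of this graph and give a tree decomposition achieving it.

Treewidth 2.
One optimal decomposition is:
Bags: B1 = {0, 4, 5}  B2 = {0, 5, 6}  B3 = {0, 2, 5}  B4 = {2, 3, 5}  B5 = {1, 3, 5}
Tree: B1–B2, B2–B3, B3–B4, B4–B5

Every bag has size at most 3, so the width is 3 − 1 = 2 and tw(G) ≤ 2. On the other hand G contains the 3-clique {0, 2, 5}. A clique must lie in a single bag of any decomposition, so no decomposition can have width below 2. Combining the bounds, tw(G) = 2.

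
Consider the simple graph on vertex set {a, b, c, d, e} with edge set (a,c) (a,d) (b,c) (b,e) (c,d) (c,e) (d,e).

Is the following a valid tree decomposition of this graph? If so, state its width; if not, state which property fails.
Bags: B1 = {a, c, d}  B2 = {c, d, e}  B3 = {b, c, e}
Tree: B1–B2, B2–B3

Yes; width 2.

Every vertex of G appears in some bag (union = {a, b, c, d, e}); every edge is covered by a bag; and for each vertex v the set of bags containing v is connected in the bag tree. The decomposition is therefore valid. The largest bag has 3 vertices, so the width is 2.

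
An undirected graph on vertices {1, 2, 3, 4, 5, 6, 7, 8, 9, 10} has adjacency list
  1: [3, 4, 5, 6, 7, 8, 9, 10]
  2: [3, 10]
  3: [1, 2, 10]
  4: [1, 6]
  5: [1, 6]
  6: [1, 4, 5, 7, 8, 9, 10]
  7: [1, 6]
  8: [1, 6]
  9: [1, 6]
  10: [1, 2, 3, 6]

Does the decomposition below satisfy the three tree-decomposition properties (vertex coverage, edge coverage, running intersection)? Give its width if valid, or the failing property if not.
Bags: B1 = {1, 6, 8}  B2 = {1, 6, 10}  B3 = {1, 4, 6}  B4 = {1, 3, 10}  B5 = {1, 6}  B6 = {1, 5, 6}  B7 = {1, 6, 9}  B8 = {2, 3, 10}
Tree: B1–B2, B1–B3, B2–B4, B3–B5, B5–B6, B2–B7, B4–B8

No — vertex 7 appears in no bag.

A tree decomposition must satisfy three properties: every vertex lies in some bag; for every edge, both endpoints lie together in some bag; and for every vertex, the bags containing it form a connected subtree. Here vertex 7 appears in no bag, so the decomposition is invalid.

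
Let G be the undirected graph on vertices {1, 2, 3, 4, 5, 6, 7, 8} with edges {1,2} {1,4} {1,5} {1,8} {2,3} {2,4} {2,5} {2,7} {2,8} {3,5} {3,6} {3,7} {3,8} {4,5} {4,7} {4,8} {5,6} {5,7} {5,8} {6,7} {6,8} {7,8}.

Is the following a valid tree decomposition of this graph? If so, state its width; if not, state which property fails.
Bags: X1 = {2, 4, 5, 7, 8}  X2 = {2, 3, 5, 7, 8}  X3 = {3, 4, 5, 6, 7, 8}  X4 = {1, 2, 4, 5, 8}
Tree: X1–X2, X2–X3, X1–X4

No — bags containing vertex 4 are not connected in the tree.

A tree decomposition must satisfy three properties: every vertex lies in some bag; for every edge, both endpoints lie together in some bag; and for every vertex, the bags containing it form a connected subtree. Here bags containing vertex 4 are not connected in the tree, so the decomposition is invalid.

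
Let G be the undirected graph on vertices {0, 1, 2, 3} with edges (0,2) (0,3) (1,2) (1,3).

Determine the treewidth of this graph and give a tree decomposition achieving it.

The largest bag has 3 vertices, giving width 2; this decomposition certifies tw(G) ≤ 2. Since 1–2–0–3–1 is a cycle in G, G is not acyclic. Forests are exactly the graphs of treewidth ≤ 1, so tw(G) ≥ 2. The upper and lower bounds meet at 2, so that is the treewidth.

Treewidth 2.
One such decomposition:
Bags: B1 = {0, 1, 2}  B2 = {0, 1, 3}
Tree: B1–B2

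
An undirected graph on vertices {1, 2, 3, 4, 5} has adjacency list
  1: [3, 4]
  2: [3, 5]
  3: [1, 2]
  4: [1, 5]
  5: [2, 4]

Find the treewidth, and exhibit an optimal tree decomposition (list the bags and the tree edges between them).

Every bag has size at most 3, so the width is 3 − 1 = 2 and tw(G) ≤ 2. For the lower bound, G contains the cycle 3–2–5–4–1–3, so G is not a forest; only forests have treewidth ≤ 1, hence tw(G) ≥ 2. Combining the bounds, tw(G) = 2.

Treewidth 2.
Bags: B1 = {2, 3, 5}  B2 = {3, 4, 5}  B3 = {1, 3, 4}
Tree: B1–B2, B2–B3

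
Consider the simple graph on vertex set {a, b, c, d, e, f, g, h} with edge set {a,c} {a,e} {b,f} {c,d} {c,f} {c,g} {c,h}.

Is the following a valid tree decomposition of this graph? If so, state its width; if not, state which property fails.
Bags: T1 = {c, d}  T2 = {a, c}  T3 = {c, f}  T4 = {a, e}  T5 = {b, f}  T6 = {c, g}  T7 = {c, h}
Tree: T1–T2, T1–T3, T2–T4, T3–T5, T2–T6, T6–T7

Vertex coverage: the bags together contain {a, b, c, d, e, f, g, h}, the full vertex set. Edge coverage: each edge of G has both endpoints in at least one bag. Running intersection: for every vertex, the bags containing it form a connected subtree. All three properties hold, so this is a valid tree decomposition of width max|bag| − 1 = 1, and hence tw(G) ≤ 1.

Yes; width 1.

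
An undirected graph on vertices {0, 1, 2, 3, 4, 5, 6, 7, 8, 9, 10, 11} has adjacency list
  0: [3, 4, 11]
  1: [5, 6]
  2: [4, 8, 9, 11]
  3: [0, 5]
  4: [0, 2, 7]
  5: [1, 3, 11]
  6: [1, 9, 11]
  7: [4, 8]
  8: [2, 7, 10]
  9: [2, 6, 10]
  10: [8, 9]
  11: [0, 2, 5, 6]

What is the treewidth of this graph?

A width-3 tree decomposition is:
Bags: B1 = {0, 1, 3, 5}  B2 = {0, 1, 5, 11}  B3 = {0, 1, 6, 11}  B4 = {0, 4, 6, 11}  B5 = {2, 4, 6, 11}  B6 = {2, 4, 6, 9}  B7 = {2, 4, 7, 9}  B8 = {2, 7, 8, 9}  B9 = {7, 8, 9, 10}
Tree: B1–B2, B2–B3, B3–B4, B4–B5, B5–B6, B6–B7, B7–B8, B8–B9
Each bag holds 4 vertices, so the decomposition has width 3, which upper-bounds the treewidth. For the lower bound: the 4 vertex sets {1,3,5}, {0}, {11}, {2,4,6,9} are disjoint, each induces a connected subgraph, and every pair is joined by at least one edge of G. Contracting each set to a single vertex therefore yields K_{4} as a minor, and since treewidth is minor-monotone, tw(G) ≥ tw(K_{4}) = 3. The upper and lower bounds meet at 3, so that is the treewidth.

3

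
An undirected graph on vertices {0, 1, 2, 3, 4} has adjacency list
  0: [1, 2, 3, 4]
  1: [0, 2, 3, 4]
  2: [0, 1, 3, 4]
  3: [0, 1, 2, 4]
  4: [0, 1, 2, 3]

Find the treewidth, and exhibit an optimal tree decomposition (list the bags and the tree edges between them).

Treewidth 4.
One optimal decomposition is:
Bags: B1 = {0, 1, 2, 3, 4}
Tree: (single bag)

With just one bag of size 5, the width is 5 − 1 = 4, so tw(G) ≤ 4. For the lower bound, the 5 vertices {0, 1, 2, 3, 4} are pairwise adjacent, and any tree decomposition puts a clique entirely inside one bag — forcing width ≥ 4. Combining the bounds, tw(G) = 4.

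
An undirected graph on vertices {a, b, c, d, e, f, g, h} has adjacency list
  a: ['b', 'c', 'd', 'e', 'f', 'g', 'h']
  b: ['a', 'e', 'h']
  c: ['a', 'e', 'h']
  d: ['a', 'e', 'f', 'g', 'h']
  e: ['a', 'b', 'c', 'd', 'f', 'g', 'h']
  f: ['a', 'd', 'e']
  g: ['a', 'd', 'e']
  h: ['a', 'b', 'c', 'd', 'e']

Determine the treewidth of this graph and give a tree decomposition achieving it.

Treewidth 3.
Bags: B1 = {a, b, e, h}  B2 = {a, d, e, h}  B3 = {a, d, e, g}  B4 = {a, c, e, h}  B5 = {a, d, e, f}
Tree: B1–B2, B2–B3, B2–B4, B2–B5

Each bag holds 4 vertices, so the decomposition has width 3, which upper-bounds the treewidth. On the other hand G contains the 4-clique {a, d, e, g}. A clique must lie in a single bag of any decomposition, so no decomposition can have width below 3. Therefore the treewidth is 3.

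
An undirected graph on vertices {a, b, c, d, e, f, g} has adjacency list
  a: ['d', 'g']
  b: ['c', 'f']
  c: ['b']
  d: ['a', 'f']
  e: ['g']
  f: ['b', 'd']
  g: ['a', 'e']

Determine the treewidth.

1

A width-1 tree decomposition is:
Bags: B1 = {e, g}  B2 = {a, g}  B3 = {a, d}  B4 = {d, f}  B5 = {b, f}  B6 = {b, c}
Tree: B1–B2, B2–B3, B3–B4, B4–B5, B5–B6
Each bag holds 2 vertices, so the decomposition has width 1, which upper-bounds the treewidth. Any graph with an edge has treewidth ≥ 1, and G has the edge e–g. The upper and lower bounds meet at 1, so that is the treewidth.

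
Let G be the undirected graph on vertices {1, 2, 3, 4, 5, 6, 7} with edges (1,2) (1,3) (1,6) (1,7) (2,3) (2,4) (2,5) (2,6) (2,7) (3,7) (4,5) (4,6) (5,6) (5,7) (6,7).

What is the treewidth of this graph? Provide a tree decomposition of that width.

Treewidth 3.
Bags: B1 = {2, 4, 5, 6}  B2 = {2, 5, 6, 7}  B3 = {1, 2, 6, 7}  B4 = {1, 2, 3, 7}
Tree: B1–B2, B2–B3, B3–B4

Each bag holds 4 vertices, so the decomposition has width 3, which upper-bounds the treewidth. For the lower bound, the 4 vertices {1, 2, 3, 7} are pairwise adjacent, and any tree decomposition puts a clique entirely inside one bag — forcing width ≥ 3. Hence tw(G) = 3 exactly.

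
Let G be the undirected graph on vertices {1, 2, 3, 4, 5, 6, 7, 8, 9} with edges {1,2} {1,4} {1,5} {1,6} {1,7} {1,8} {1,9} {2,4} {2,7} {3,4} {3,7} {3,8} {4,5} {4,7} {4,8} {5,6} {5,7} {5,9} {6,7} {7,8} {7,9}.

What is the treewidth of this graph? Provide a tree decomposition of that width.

Each bag holds 4 vertices, so the decomposition has width 3, which upper-bounds the treewidth. On the other hand G contains the 4-clique {1, 5, 7, 9}. A clique must lie in a single bag of any decomposition, so no decomposition can have width below 3. Combining the bounds, tw(G) = 3.

Treewidth 3.
Bags: B1 = {1, 4, 5, 7}  B2 = {1, 5, 7, 9}  B3 = {1, 2, 4, 7}  B4 = {1, 5, 6, 7}  B5 = {1, 4, 7, 8}  B6 = {3, 4, 7, 8}
Tree: B1–B2, B1–B3, B1–B4, B1–B5, B5–B6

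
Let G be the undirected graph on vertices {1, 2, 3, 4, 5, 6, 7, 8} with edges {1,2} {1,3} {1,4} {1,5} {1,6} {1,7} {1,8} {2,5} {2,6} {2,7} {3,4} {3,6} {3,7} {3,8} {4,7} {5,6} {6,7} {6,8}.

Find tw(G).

A width-3 tree decomposition is:
Bags: B1 = {1, 3, 4, 7}  B2 = {1, 3, 6, 7}  B3 = {1, 2, 6, 7}  B4 = {1, 2, 5, 6}  B5 = {1, 3, 6, 8}
Tree: B1–B2, B2–B3, B3–B4, B2–B5
Each bag holds 4 vertices, so the decomposition has width 3, which upper-bounds the treewidth. For the lower bound, the 4 vertices {1, 3, 4, 7} are pairwise adjacent, and any tree decomposition puts a clique entirely inside one bag — forcing width ≥ 3. Combining the bounds, tw(G) = 3.

3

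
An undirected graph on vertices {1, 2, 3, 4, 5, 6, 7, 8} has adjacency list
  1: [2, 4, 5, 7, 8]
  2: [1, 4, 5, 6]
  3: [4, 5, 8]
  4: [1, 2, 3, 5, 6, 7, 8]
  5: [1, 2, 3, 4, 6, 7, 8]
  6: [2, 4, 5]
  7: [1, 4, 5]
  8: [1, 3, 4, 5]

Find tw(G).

3

A width-3 tree decomposition is:
Bags: B1 = {1, 4, 5, 7}  B2 = {1, 4, 5, 8}  B3 = {3, 4, 5, 8}  B4 = {1, 2, 4, 5}  B5 = {2, 4, 5, 6}
Tree: B1–B2, B2–B3, B1–B4, B4–B5
The largest bag has 4 vertices, giving width 3; this decomposition certifies tw(G) ≤ 3. Conversely, {1, 4, 5, 8} is a clique of size 4, and the vertices of any clique must share a bag in every tree decomposition; so some bag has ≥ 4 vertices and tw(G) ≥ 3. Hence tw(G) = 3 exactly.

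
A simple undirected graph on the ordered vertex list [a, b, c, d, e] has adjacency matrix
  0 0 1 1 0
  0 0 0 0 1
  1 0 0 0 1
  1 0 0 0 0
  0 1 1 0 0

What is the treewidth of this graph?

1

A width-1 tree decomposition is:
Bags: B1 = {c, e}  B2 = {b, e}  B3 = {a, c}  B4 = {a, d}
Tree: B1–B2, B1–B3, B3–B4
Each bag holds 2 vertices, so the decomposition has width 1, which upper-bounds the treewidth. Any graph with an edge has treewidth ≥ 1, and G has the edge e–c. Hence tw(G) = 1 exactly.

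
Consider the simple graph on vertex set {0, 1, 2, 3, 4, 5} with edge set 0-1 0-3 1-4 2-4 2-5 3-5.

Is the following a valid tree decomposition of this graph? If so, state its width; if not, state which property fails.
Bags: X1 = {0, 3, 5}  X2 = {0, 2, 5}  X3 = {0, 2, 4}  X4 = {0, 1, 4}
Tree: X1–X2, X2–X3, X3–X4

Every vertex of G appears in some bag (union = {0, 1, 2, 3, 4, 5}); every edge is covered by a bag; and for each vertex v the set of bags containing v is connected in the bag tree. The decomposition is therefore valid. The largest bag has 3 vertices, so the width is 2.

Yes; width 2.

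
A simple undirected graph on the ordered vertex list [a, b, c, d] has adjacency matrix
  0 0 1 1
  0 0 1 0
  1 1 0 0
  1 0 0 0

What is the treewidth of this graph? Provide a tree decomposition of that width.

The largest bag has 2 vertices, giving width 1; this decomposition certifies tw(G) ≤ 1. G has an edge, so its treewidth is at least 1. Hence tw(G) = 1 exactly.

Treewidth 1.
One optimal decomposition is:
Bags: B1 = {a, d}  B2 = {a, c}  B3 = {b, c}
Tree: B1–B2, B2–B3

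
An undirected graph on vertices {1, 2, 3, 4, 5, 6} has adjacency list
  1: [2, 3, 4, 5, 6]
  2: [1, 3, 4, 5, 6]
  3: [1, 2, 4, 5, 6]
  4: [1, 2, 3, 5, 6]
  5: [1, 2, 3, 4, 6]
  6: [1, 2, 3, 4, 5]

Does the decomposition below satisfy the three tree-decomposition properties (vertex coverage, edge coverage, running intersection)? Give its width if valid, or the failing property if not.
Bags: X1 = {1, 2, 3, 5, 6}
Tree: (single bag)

A tree decomposition must satisfy three properties: every vertex lies in some bag; for every edge, both endpoints lie together in some bag; and for every vertex, the bags containing it form a connected subtree. Here vertex 4 appears in no bag, so the decomposition is invalid.

No — vertex 4 appears in no bag.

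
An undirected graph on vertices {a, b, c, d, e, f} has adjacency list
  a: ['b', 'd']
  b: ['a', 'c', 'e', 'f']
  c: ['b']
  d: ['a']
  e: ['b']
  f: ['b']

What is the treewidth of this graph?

1

A width-1 tree decomposition is:
Bags: B1 = {a, b}  B2 = {b, f}  B3 = {b, c}  B4 = {a, d}  B5 = {b, e}
Tree: B1–B2, B2–B3, B1–B4, B2–B5
Each bag holds 2 vertices, so the decomposition has width 1, which upper-bounds the treewidth. Any graph with an edge has treewidth ≥ 1, and G has the edge b–a. The upper and lower bounds meet at 1, so that is the treewidth.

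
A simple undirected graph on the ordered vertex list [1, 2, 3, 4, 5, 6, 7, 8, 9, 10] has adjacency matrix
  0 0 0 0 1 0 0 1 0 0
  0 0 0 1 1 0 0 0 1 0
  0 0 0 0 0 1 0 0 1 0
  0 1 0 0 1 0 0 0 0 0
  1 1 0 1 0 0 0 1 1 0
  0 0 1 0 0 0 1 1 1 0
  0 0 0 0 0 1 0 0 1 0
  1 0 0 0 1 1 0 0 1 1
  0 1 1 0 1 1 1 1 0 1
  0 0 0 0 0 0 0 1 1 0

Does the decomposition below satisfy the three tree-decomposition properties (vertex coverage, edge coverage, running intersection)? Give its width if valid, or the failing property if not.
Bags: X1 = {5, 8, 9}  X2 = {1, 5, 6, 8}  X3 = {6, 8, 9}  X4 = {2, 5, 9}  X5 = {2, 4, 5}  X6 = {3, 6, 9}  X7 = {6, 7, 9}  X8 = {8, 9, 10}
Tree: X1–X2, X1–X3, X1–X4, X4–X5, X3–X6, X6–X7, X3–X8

A tree decomposition must satisfy three properties: every vertex lies in some bag; for every edge, both endpoints lie together in some bag; and for every vertex, the bags containing it form a connected subtree. Here bags containing vertex 6 are not connected in the tree, so the decomposition is invalid.

No — bags containing vertex 6 are not connected in the tree.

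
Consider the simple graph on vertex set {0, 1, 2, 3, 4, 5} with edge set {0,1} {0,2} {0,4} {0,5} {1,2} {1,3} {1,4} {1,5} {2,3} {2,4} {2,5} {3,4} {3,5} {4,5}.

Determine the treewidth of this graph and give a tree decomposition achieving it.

Treewidth 4.
One optimal decomposition is:
Bags: B1 = {1, 2, 3, 4, 5}  B2 = {0, 1, 2, 4, 5}
Tree: B1–B2

Every bag has size at most 5, so the width is 5 − 1 = 4 and tw(G) ≤ 4. On the other hand G contains the 5-clique {0, 1, 2, 4, 5}. A clique must lie in a single bag of any decomposition, so no decomposition can have width below 4. Combining the bounds, tw(G) = 4.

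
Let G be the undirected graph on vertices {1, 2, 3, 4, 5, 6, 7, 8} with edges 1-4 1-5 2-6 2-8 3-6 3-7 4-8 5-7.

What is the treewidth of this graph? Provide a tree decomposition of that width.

Each bag holds 3 vertices, so the decomposition has width 2, which upper-bounds the treewidth. For the lower bound, G contains the cycle 5–7–3–6–2–8–4–1–5, so G is not a forest; only forests have treewidth ≤ 1, hence tw(G) ≥ 2. Hence tw(G) = 2 exactly.

Treewidth 2.
One such decomposition:
Bags: B1 = {3, 5, 7}  B2 = {3, 5, 6}  B3 = {2, 5, 6}  B4 = {2, 5, 8}  B5 = {4, 5, 8}  B6 = {1, 4, 5}
Tree: B1–B2, B2–B3, B3–B4, B4–B5, B5–B6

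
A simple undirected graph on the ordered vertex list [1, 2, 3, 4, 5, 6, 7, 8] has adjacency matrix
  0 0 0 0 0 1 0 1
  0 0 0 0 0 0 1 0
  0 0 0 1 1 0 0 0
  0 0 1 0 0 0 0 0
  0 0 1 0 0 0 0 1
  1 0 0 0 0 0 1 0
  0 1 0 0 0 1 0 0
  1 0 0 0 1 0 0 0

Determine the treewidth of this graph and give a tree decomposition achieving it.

Treewidth 1.
Bags: B1 = {3, 4}  B2 = {3, 5}  B3 = {5, 8}  B4 = {1, 8}  B5 = {1, 6}  B6 = {6, 7}  B7 = {2, 7}
Tree: B1–B2, B2–B3, B3–B4, B4–B5, B5–B6, B6–B7

Each bag holds 2 vertices, so the decomposition has width 1, which upper-bounds the treewidth. G has an edge, so its treewidth is at least 1. Combining the bounds, tw(G) = 1.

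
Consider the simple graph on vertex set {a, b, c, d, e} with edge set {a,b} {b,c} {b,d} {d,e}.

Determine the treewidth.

1

A width-1 tree decomposition is:
Bags: B1 = {d, e}  B2 = {b, d}  B3 = {b, c}  B4 = {a, b}
Tree: B1–B2, B2–B3, B3–B4
Every bag has size at most 2, so the width is 2 − 1 = 1 and tw(G) ≤ 1. G has an edge, so its treewidth is at least 1. Combining the bounds, tw(G) = 1.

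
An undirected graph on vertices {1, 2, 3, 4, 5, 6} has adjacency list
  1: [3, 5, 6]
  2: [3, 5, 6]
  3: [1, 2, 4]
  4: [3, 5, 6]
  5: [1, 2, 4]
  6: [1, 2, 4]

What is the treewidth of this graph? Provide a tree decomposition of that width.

Treewidth 3.
Bags: B1 = {1, 2, 3, 4}  B2 = {1, 2, 4, 6}  B3 = {1, 2, 4, 5}
Tree: B1–B2, B2–B3

Every bag has size at most 4, so the width is 4 − 1 = 3 and tw(G) ≤ 3. For the lower bound: the 4 vertex sets {3,4}, {2,6}, {1}, {5} are disjoint, each induces a connected subgraph, and every pair is joined by at least one edge of G. Contracting each set to a single vertex therefore yields K_{4} as a minor, and since treewidth is minor-monotone, tw(G) ≥ tw(K_{4}) = 3. Combining the bounds, tw(G) = 3.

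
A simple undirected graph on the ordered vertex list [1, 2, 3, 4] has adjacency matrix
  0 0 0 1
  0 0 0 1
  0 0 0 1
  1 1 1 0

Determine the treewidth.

1

A width-1 tree decomposition is:
Bags: B1 = {3, 4}  B2 = {1, 4}  B3 = {2, 4}
Tree: B1–B2, B1–B3
Every bag has size at most 2, so the width is 2 − 1 = 1 and tw(G) ≤ 1. G has an edge, so its treewidth is at least 1. Therefore the treewidth is 1.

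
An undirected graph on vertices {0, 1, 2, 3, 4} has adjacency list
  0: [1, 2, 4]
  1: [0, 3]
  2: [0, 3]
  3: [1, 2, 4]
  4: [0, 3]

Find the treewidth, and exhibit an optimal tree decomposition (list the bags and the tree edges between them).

Treewidth 2.
One optimal decomposition is:
Bags: B1 = {0, 2, 3}  B2 = {0, 1, 3}  B3 = {0, 3, 4}
Tree: B1–B2, B2–B3

Each bag holds 3 vertices, so the decomposition has width 2, which upper-bounds the treewidth. Since 0–2–3–1–0 is a cycle in G, G is not acyclic. Forests are exactly the graphs of treewidth ≤ 1, so tw(G) ≥ 2. Hence tw(G) = 2 exactly.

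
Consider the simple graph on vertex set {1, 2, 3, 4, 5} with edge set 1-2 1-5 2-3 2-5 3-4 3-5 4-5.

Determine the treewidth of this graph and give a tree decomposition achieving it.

The largest bag has 3 vertices, giving width 2; this decomposition certifies tw(G) ≤ 2. For the lower bound, the 3 vertices {1, 2, 5} are pairwise adjacent, and any tree decomposition puts a clique entirely inside one bag — forcing width ≥ 2. The upper and lower bounds meet at 2, so that is the treewidth.

Treewidth 2.
Bags: B1 = {3, 4, 5}  B2 = {2, 3, 5}  B3 = {1, 2, 5}
Tree: B1–B2, B2–B3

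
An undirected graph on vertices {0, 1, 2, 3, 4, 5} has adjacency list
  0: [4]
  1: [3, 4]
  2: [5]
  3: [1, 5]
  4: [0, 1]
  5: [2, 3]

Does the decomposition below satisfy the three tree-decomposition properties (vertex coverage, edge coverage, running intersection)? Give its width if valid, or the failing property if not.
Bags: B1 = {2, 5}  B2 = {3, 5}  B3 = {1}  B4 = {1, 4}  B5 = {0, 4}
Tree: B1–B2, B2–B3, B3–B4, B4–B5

A tree decomposition must satisfy three properties: every vertex lies in some bag; for every edge, both endpoints lie together in some bag; and for every vertex, the bags containing it form a connected subtree. Here edge (3,1) lies in no bag, so the decomposition is invalid.

No — edge (3,1) lies in no bag.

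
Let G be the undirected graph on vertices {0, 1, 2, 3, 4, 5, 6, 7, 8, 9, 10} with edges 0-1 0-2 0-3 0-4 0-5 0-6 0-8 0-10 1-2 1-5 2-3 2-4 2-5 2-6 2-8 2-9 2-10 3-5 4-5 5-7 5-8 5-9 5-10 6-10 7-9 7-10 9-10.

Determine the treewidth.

A width-3 tree decomposition is:
Bags: B1 = {0, 2, 4, 5}  B2 = {0, 2, 3, 5}  B3 = {0, 1, 2, 5}  B4 = {0, 2, 5, 10}  B5 = {0, 2, 6, 10}  B6 = {2, 5, 9, 10}  B7 = {5, 7, 9, 10}  B8 = {0, 2, 5, 8}
Tree: B1–B2, B2–B3, B2–B4, B4–B5, B4–B6, B6–B7, B4–B8
The largest bag has 4 vertices, giving width 3; this decomposition certifies tw(G) ≤ 3. For the lower bound, the 4 vertices {0, 1, 2, 5} are pairwise adjacent, and any tree decomposition puts a clique entirely inside one bag — forcing width ≥ 3. Hence tw(G) = 3 exactly.

3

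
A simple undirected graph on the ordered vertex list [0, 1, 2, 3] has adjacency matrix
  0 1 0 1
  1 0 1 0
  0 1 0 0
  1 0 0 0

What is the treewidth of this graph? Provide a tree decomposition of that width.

Every bag has size at most 2, so the width is 2 − 1 = 1 and tw(G) ≤ 1. Since G has at least one edge (e.g. 1–0), it is not an edgeless graph, so tw(G) ≥ 1. Hence tw(G) = 1 exactly.

Treewidth 1.
Bags: B1 = {0, 1}  B2 = {0, 3}  B3 = {1, 2}
Tree: B1–B2, B1–B3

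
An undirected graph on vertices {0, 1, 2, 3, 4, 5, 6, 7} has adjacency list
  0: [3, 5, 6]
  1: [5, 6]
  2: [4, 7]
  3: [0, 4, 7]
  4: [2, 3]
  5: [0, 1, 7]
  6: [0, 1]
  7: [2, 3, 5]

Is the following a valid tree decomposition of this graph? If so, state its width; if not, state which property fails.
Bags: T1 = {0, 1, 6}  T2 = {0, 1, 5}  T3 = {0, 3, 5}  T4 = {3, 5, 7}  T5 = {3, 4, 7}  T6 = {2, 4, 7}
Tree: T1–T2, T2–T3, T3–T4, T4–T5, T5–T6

Vertex coverage: the bags together contain {0, 1, 2, 3, 4, 5, 6, 7}, the full vertex set. Edge coverage: each edge of G has both endpoints in at least one bag. Running intersection: for every vertex, the bags containing it form a connected subtree. All three properties hold, so this is a valid tree decomposition of width max|bag| − 1 = 2, and hence tw(G) ≤ 2.

Yes; width 2.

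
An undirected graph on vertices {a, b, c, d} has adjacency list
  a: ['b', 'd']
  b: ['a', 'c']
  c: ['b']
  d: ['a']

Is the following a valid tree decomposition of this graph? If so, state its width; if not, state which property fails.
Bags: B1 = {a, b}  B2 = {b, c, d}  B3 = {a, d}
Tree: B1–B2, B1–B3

A tree decomposition must satisfy three properties: every vertex lies in some bag; for every edge, both endpoints lie together in some bag; and for every vertex, the bags containing it form a connected subtree. Here bags containing vertex d are not connected in the tree, so the decomposition is invalid.

No — bags containing vertex d are not connected in the tree.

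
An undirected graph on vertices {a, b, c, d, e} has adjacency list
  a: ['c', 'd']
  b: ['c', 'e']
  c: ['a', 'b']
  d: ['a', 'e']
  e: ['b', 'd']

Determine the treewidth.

A width-2 tree decomposition is:
Bags: B1 = {b, c, e}  B2 = {a, c, e}  B3 = {a, d, e}
Tree: B1–B2, B2–B3
Every bag has size at most 3, so the width is 3 − 1 = 2 and tw(G) ≤ 2. The edges e–b–c–a–d–e form a cycle, so G is not a tree and its treewidth is at least 2. Hence tw(G) = 2 exactly.

2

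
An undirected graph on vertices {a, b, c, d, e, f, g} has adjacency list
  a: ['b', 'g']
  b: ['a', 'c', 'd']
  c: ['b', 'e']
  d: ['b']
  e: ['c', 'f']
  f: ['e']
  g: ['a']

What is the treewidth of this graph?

1

A width-1 tree decomposition is:
Bags: B1 = {a, b}  B2 = {b, d}  B3 = {a, g}  B4 = {b, c}  B5 = {c, e}  B6 = {e, f}
Tree: B1–B2, B1–B3, B2–B4, B4–B5, B5–B6
Each bag holds 2 vertices, so the decomposition has width 1, which upper-bounds the treewidth. Any graph with an edge has treewidth ≥ 1, and G has the edge b–a. The upper and lower bounds meet at 1, so that is the treewidth.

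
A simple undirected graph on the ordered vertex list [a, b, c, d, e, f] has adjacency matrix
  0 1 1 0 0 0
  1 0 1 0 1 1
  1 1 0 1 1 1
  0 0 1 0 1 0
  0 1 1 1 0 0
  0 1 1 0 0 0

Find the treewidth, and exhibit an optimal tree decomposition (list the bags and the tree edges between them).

Each bag holds 3 vertices, so the decomposition has width 2, which upper-bounds the treewidth. For the lower bound, the 3 vertices {c, d, e} are pairwise adjacent, and any tree decomposition puts a clique entirely inside one bag — forcing width ≥ 2. Combining the bounds, tw(G) = 2.

Treewidth 2.
Bags: B1 = {b, c, e}  B2 = {c, d, e}  B3 = {a, b, c}  B4 = {b, c, f}
Tree: B1–B2, B1–B3, B1–B4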